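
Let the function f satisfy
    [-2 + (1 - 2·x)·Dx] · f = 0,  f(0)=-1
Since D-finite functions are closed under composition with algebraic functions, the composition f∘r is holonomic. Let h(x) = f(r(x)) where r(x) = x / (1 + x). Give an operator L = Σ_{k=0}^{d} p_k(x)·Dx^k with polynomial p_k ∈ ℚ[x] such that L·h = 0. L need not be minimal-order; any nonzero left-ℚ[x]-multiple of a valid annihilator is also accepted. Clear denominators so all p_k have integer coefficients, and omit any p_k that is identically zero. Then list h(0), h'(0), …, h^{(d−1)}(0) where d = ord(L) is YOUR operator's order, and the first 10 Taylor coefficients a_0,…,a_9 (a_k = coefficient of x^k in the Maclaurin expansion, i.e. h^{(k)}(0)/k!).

L = 2 + (-1 + x^2)·Dx  (order 1).
h: a_k = -1, -2, -2, -2, -2, -2, -2, -2, -2, -2, …
ICs: h(0) = -1.

f: a_k = -1, -2, -4, -8, -16, -32, -64, -128, -256, -512, …
L₀ from L_f via x↦r, Dx↦r'^{-1}Dx.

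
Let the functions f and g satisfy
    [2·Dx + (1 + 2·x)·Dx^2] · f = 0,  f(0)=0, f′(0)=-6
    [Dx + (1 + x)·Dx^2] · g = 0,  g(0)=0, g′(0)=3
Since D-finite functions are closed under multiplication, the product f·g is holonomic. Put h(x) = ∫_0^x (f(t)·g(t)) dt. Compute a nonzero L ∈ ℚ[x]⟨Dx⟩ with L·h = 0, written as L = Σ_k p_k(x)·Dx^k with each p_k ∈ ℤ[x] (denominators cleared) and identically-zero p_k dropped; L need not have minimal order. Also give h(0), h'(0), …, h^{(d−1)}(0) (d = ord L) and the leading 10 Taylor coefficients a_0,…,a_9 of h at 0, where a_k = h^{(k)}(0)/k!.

L = (20 + 48·x + 32·x^2)·Dx^2 + (66 + 268·x + 360·x^2 + 160·x^3)·Dx^3 + (32 + 180·x + 372·x^2 + 336·x^3 + 112·x^4)·Dx^4 + (3 + 22·x + 63·x^2 + 88·x^3 + 60·x^4 + 16·x^5)·Dx^5  (order 5).
h: a_k = 0, 0, 0, -6, 27/4, -39/5, 39/4, -131/10, 747/40, -586/21, …
ICs: h(0) = 0, h′(0) = 0, h′′(0) = 0, h′′′(0) = -36, h′′′′(0) = 162.

f: a_k = 0, -6, 6, -8, 12, -96/5, 32, -384/7, 96, -512/3, …
g: a_k = 0, 3, -3/2, 1, -3/4, 3/5, -1/2, 3/7, -3/8, 1/3, …
h₀=f·g: eliminate ⇒ L₀, order ≤ 2·2.
Integrate: L := L₀·Dx.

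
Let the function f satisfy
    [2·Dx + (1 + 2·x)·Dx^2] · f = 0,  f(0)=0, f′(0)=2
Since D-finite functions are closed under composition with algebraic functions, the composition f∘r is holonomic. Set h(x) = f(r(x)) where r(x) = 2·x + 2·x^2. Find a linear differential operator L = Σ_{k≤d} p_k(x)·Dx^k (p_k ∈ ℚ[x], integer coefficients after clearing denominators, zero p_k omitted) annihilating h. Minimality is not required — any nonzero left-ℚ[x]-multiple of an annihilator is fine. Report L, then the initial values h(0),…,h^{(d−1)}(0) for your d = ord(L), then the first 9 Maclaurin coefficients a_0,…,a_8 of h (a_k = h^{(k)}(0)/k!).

L = 2·Dx + (1 + 2·x)·Dx^2  (order 2).
h: a_k = 0, 4, -4, 16/3, -8, 64/5, -64/3, 256/7, -64, …
ICs: h(0) = 0, h′(0) = 4.

f: a_k = 0, 2, -2, 8/3, -4, 32/5, -32/3, 128/7, -32, …
f∘r: x↦r, Dx↦Dx/r' in L_f ⇒ L₀.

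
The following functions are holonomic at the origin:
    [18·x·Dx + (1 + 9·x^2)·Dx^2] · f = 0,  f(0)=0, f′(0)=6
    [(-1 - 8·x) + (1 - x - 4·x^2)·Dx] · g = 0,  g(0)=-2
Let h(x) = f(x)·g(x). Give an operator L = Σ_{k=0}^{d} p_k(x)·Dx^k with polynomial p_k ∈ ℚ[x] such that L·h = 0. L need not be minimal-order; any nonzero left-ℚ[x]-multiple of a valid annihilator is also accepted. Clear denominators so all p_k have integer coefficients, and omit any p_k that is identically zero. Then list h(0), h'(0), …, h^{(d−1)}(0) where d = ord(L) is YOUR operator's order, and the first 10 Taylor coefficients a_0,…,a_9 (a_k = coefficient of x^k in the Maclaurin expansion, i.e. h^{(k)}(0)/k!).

f: a_k = 0, 6, 0, -18, 0, 486/5, 0, -4374/7, 0, 4374, …
g: a_k = -2, -2, -10, -18, -58, -130, -362, -882, -2330, -5858, …
Product ⇒ symmetric product L₀, ord ≤ 2.
L = (8 + 18·x + 216·x^2) + (2 - 2·x + 36·x^2 + 216·x^3)·Dx + (-1 + x - 5·x^2 + 9·x^3 + 36·x^4)·Dx^2  (order 2).
h: a_k = 0, -12, -12, -24, -72, -1812/5, -3252/5, -5952/7, -120816/35, -546036/35, …
ICs: h(0) = 0, h′(0) = -12.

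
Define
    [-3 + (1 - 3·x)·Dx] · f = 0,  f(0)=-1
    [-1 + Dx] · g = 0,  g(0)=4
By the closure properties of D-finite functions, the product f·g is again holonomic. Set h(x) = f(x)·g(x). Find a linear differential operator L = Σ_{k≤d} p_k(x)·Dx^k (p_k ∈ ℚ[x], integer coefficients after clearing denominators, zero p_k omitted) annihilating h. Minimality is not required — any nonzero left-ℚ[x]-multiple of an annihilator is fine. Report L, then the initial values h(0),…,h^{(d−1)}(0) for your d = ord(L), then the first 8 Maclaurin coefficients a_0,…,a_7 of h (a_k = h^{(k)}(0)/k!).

L = (4 - 3·x) + (-1 + 3·x)·Dx  (order 1).
h: a_k = -4, -16, -50, -452/3, -2713/6, -20348/15, -732529/180, -1538311/126, …
ICs: h(0) = -4.

f: a_k = -1, -3, -9, -27, -81, -243, -729, -2187, …
g: a_k = 4, 4, 2, 2/3, 1/6, 1/30, 1/180, 1/1260, …
f·g: L₀ = L_f ⊗_s L_g, ord ≤ 1·1.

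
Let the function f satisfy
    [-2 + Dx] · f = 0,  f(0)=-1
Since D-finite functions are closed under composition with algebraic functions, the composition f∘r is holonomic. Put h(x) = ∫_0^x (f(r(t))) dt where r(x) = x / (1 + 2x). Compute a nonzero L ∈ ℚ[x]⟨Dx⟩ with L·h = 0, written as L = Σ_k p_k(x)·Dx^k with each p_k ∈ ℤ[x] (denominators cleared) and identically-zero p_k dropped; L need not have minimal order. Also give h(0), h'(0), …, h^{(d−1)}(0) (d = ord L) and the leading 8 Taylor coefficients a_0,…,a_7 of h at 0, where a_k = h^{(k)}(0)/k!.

L = -2·Dx + (1 + 4·x + 4·x^2)·Dx^2  (order 2).
h: a_k = 0, -1, -1, 2/3, -1/3, -2/15, 38/45, -604/315, …
ICs: h(0) = 0, h′(0) = -1.

f: a_k = -1, -2, -2, -4/3, -2/3, -4/15, -4/45, -8/315, …
Change of var in L_f (x↦r) gives L₀.
∫: right-multiply L₀ by Dx.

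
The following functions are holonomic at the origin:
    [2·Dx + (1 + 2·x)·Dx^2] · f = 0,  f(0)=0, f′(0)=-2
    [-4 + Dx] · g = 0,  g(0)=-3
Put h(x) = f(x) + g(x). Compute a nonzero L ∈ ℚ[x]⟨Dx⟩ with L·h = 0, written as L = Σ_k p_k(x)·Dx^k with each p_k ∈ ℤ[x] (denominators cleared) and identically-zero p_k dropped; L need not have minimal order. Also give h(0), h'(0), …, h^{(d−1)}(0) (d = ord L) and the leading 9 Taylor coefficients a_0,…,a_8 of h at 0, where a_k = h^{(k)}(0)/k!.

f: a_k = 0, -2, 2, -8/3, 4, -32/5, 32/3, -128/7, 32, …
g: a_k = -3, -12, -24, -32, -32, -128/5, -256/15, -1024/105, -512/105, …
L₀ := lclm(L_f,L_g); ord L₀ ≤ 2+1.
L = (-32 - 32·x)·Dx + (-4 - 32·x - 32·x^2)·Dx^2 + (3 + 10·x + 8·x^2)·Dx^3  (order 3).
h: a_k = -3, -14, -22, -104/3, -28, -32, -32/5, -2944/105, 2848/105, …
ICs: h(0) = -3, h′(0) = -14, h′′(0) = -44.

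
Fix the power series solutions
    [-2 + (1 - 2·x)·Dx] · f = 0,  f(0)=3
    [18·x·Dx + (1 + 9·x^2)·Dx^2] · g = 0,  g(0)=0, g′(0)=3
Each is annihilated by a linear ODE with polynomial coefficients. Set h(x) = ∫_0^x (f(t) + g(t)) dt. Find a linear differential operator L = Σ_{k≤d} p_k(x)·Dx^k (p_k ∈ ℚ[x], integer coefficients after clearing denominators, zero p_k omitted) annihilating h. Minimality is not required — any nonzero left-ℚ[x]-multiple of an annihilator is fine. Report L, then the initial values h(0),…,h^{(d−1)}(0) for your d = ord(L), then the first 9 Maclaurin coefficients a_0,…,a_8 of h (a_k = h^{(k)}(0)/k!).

f: a_k = 3, 6, 12, 24, 48, 96, 192, 384, 768, …
g: a_k = 0, 3, 0, -9, 0, 243/5, 0, -2187/7, 0, …
f+g: L₀ = lclm(L_f,L_g), ord ≤ 1+2.
h=∫₀ˣh₀: take L = L₀·Dx.
L = (-36 + 288·x + 972·x^2)·Dx^2 + (21 - 36·x + 9·x^2 + 972·x^3)·Dx^3 + (-2 - 5·x - 45·x^3 + 162·x^4)·Dx^4  (order 4).
h: a_k = 0, 3, 9/2, 4, 15/4, 48/5, 241/10, 192/7, 501/56, …
ICs: h(0) = 0, h′(0) = 3, h′′(0) = 9, h′′′(0) = 24.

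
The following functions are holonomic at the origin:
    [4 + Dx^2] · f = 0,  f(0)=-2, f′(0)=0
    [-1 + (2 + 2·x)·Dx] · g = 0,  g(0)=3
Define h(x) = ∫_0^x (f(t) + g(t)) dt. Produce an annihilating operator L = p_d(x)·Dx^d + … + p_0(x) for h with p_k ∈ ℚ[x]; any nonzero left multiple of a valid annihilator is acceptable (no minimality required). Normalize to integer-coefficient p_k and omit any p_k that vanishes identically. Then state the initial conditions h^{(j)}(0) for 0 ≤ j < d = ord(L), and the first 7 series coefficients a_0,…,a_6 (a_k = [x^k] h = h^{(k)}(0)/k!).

f: a_k = -2, 0, 4, 0, -4/3, 0, 8/45, …
g: a_k = 3, 3/2, -3/8, 3/16, -15/128, 21/256, -63/1024, …
Sum ⇒ L₀ = lclm(L_f,L_g) in ℚ(x)⟨Dx⟩.
∫: right-multiply L₀ by Dx.
L = (-76 - 128·x - 64·x^2)·Dx + (120 + 376·x + 384·x^2 + 128·x^3)·Dx^2 + (-19 - 32·x - 16·x^2)·Dx^3 + (30 + 94·x + 96·x^2 + 32·x^3)·Dx^4  (order 4).
h: a_k = 0, 1, 3/4, 29/24, 3/64, -557/1920, 7/512, …
ICs: h(0) = 0, h′(0) = 1, h′′(0) = 3/2, h′′′(0) = 29/4.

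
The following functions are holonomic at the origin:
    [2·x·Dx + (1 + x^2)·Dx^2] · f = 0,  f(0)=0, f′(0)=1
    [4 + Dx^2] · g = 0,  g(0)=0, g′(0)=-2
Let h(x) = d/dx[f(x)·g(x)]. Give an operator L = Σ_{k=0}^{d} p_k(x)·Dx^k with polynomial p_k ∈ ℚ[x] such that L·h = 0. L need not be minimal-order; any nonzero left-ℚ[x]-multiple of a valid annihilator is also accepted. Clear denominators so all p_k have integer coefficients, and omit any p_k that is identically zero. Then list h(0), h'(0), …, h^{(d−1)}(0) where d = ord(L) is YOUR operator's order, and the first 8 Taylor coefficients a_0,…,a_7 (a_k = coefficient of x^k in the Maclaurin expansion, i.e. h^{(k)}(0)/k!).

f: a_k = 0, 1, 0, -1/3, 0, 1/5, 0, -1/7, …
g: a_k = 0, -2, 0, 4/3, 0, -4/15, 0, 8/315, …
L₀ := L_f ⊗_s L_g (sym. prod.), ord ≤ 4.
Derive L from L₀ (diff closure).
L = (512 + 1824·x^2 + 2768·x^4 + 1920·x^6 + 912·x^8 + 320·x^10 + 64·x^12) + (248·x + 944·x^3 + 1240·x^5 + 800·x^7 + 320·x^9 + 64·x^11)·Dx + (168 + 652·x^2 + 1080·x^4 + 892·x^6 + 488·x^8 + 176·x^10 + 32·x^12)·Dx^2 + (62·x + 236·x^3 + 310·x^5 + 200·x^7 + 80·x^9 + 16·x^11)·Dx^3 + (10 + 49·x^2 + 97·x^4 + 103·x^6 + 65·x^8 + 24·x^10 + 4·x^12)·Dx^4  (order 4).
h: a_k = 0, -4, 0, 8, 0, -20/3, 0, 16/3, …
ICs: h(0) = 0, h′(0) = -4, h′′(0) = 0, h′′′(0) = 48.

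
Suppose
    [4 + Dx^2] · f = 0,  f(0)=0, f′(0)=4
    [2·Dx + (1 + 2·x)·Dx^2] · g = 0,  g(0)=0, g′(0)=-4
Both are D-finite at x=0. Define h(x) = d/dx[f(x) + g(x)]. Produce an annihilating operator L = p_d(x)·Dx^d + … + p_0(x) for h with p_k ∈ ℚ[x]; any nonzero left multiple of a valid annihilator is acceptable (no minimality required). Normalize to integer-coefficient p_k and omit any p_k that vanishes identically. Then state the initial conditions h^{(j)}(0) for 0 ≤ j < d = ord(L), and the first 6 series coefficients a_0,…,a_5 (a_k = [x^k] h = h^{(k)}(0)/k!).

f: a_k = 0, 4, 0, -8/3, 0, 8/15, …
g: a_k = 0, -4, 4, -16/3, 8, -64/5, …
f+g: L₀ = lclm(L_f,L_g), ord ≤ 2+2.
h=h₀': d/dx-closure on L₀ ⇒ L.
L = (56 + 32·x + 32·x^2) + (12 + 40·x + 48·x^2 + 32·x^3)·Dx + (14 + 8·x + 8·x^2)·Dx^2 + (3 + 10·x + 12·x^2 + 8·x^3)·Dx^3  (order 3).
h: a_k = 0, 8, -24, 32, -184/3, 128, …
ICs: h(0) = 0, h′(0) = 8, h′′(0) = -48.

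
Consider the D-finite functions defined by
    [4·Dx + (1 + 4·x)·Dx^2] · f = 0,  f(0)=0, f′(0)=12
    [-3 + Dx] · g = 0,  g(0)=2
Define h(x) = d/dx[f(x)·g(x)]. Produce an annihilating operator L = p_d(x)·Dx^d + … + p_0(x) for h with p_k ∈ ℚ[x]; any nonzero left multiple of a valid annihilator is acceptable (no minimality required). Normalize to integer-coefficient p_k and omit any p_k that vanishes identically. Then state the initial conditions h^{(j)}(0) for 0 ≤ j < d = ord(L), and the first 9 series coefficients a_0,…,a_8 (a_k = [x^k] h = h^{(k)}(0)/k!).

f: a_k = 0, 12, -24, 64, -192, 3072/5, -2048, 49152/7, -24576, …
g: a_k = 2, 6, 9, 9, 27/4, 81/20, 81/40, 243/280, 729/2240, …
h₀=f·g: eliminate ⇒ L₀, order ≤ 2·1.
h=h₀': d/dx-closure on L₀ ⇒ L.
L = (51 - 72·x + 432·x^2) + (-14 - 288·x^2)·Dx + (-1 + 8·x + 48·x^2)·Dx^2  (order 2).
h: a_k = 24, 48, 276, -432, 2589, -10050, 414129/10, -839964/5, 76156791/112, …
ICs: h(0) = 24, h′(0) = 48.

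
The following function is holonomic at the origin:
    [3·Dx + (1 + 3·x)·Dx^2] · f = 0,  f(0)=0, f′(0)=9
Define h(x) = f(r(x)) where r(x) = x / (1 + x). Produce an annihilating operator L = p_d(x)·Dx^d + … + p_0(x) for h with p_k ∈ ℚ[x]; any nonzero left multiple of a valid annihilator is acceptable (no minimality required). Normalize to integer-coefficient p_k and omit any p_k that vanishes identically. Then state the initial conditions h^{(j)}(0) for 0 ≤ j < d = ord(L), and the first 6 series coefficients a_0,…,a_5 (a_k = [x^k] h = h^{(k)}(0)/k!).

L = (5 + 8·x)·Dx + (1 + 5·x + 4·x^2)·Dx^2  (order 2).
h: a_k = 0, 9, -45/2, 63, -765/4, 3069/5, …
ICs: h(0) = 0, h′(0) = 9.

f: a_k = 0, 9, -27/2, 27, -243/4, 729/5, …
f∘r: x↦r, Dx↦Dx/r' in L_f ⇒ L₀.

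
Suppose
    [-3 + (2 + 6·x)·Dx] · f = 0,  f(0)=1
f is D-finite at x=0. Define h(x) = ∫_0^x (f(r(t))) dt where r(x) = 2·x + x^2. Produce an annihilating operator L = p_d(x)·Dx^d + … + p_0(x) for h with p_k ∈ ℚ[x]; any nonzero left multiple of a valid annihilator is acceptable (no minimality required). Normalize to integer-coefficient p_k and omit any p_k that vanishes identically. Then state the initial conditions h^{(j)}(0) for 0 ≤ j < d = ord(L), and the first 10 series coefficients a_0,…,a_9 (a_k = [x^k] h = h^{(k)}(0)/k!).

L = (-3 - 3·x)·Dx + (1 + 6·x + 3·x^2)·Dx^2  (order 2).
h: a_k = 0, 1, 3/2, -1, 9/4, -63/10, 81/4, -999/14, 4293/16, -8469/8, …
ICs: h(0) = 0, h′(0) = 1.

f: a_k = 1, 3/2, -9/8, 27/16, -405/128, 1701/256, -15309/1024, 72171/2048, -2814669/32768, 14073345/65536, …
L₀ from L_f via x↦r, Dx↦r'^{-1}Dx.
h=∫₀ˣh₀: take L = L₀·Dx.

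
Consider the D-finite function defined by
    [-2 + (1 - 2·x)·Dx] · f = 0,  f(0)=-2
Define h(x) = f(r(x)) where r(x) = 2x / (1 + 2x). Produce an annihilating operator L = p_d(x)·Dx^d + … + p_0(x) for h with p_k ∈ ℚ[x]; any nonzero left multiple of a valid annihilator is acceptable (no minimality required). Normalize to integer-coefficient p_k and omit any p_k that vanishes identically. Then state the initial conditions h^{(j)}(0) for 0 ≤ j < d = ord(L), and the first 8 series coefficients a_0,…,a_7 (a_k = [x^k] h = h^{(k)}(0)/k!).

L = 4 + (-1 + 4·x^2)·Dx  (order 1).
h: a_k = -2, -8, -16, -32, -64, -128, -256, -512, …
ICs: h(0) = -2.

f: a_k = -2, -4, -8, -16, -32, -64, -128, -256, …
L₀ from L_f via x↦r, Dx↦r'^{-1}Dx.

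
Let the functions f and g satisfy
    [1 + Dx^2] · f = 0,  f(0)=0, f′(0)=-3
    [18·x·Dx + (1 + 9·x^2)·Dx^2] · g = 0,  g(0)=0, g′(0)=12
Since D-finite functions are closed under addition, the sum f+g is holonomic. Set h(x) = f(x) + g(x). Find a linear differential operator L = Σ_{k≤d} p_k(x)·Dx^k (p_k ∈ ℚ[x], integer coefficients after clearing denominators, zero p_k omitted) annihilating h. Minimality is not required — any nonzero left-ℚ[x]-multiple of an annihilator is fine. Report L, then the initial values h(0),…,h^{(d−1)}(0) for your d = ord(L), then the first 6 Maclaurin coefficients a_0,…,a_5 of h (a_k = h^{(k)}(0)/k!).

L = (-1926·x + 17820·x^3 + 1458·x^5)·Dx + (-17 + 351·x^2 + 4617·x^4 + 729·x^6)·Dx^2 + (-1926·x + 17820·x^3 + 1458·x^5)·Dx^3 + (-17 + 351·x^2 + 4617·x^4 + 729·x^6)·Dx^4  (order 4).
h: a_k = 0, 9, 0, -71/2, 0, 1555/8, …
ICs: h(0) = 0, h′(0) = 9, h′′(0) = 0, h′′′(0) = -213.

f: a_k = 0, -3, 0, 1/2, 0, -1/40, …
g: a_k = 0, 12, 0, -36, 0, 972/5, …
f+g: L₀ = lclm(L_f,L_g), ord ≤ 2+2.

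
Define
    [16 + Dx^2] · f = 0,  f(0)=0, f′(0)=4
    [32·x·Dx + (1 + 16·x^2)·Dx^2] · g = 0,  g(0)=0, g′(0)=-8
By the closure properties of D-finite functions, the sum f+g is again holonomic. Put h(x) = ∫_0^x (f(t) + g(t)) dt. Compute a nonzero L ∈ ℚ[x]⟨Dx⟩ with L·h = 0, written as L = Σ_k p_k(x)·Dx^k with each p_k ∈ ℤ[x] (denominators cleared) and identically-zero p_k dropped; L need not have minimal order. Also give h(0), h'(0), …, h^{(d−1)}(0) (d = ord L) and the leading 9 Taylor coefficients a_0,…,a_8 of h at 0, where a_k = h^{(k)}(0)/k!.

L = (-5632·x + 114688·x^3 + 131072·x^5)·Dx^2 + (-16 + 1792·x^2 + 36864·x^4 + 65536·x^6)·Dx^3 + (-352·x + 7168·x^3 + 8192·x^5)·Dx^4 + (-1 + 112·x^2 + 2304·x^4 + 4096·x^6)·Dx^5  (order 5).
h: a_k = 0, 0, -2, 0, 8, 0, -3008/45, 0, 184192/315, …
ICs: h(0) = 0, h′(0) = 0, h′′(0) = -4, h′′′(0) = 0, h′′′′(0) = 192.

f: a_k = 0, 4, 0, -32/3, 0, 128/15, 0, -1024/315, 0, …
g: a_k = 0, -8, 0, 128/3, 0, -2048/5, 0, 32768/7, 0, …
h₀=f+g: left-lcm gives L₀, ord ≤ 4.
h=∫h₀ ⇒ L = L₀·Dx.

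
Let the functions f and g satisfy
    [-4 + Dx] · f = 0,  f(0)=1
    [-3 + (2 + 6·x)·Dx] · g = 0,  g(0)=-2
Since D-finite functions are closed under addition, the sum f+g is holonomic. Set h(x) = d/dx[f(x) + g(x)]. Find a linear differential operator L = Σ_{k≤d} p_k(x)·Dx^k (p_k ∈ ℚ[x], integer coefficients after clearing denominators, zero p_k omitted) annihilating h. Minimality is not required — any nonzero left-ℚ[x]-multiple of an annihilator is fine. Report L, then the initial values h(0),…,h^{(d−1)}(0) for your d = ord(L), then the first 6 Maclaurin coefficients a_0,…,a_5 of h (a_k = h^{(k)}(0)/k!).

f: a_k = 1, 4, 8, 32/3, 32/3, 128/15, …
g: a_k = -2, -3, 9/4, -27/8, 405/64, -1701/128, …
L₀ := lclm(L_f,L_g); ord L₀ ≤ 1+1.
h₀' ⇒ L via d/dx closure of L₀.
L = (-204 - 288·x) + (-37 - 384·x - 576·x^2)·Dx + (22 + 114·x + 144·x^2)·Dx^2  (order 2).
h: a_k = 1, 41/2, 175/8, 3263/48, -9131/384, 819977/3840, …
ICs: h(0) = 1, h′(0) = 41/2.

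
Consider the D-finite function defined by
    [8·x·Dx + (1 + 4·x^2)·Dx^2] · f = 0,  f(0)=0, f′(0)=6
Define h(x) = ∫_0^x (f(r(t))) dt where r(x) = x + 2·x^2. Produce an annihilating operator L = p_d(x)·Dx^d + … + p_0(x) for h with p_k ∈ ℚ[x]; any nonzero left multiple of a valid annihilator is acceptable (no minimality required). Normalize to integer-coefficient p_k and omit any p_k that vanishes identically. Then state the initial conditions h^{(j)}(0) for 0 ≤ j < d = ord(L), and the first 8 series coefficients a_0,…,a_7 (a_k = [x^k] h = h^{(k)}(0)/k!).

L = (-4 + 8·x + 64·x^2 + 192·x^3 + 192·x^4)·Dx^2 + (1 + 4·x + 4·x^2 + 32·x^3 + 80·x^4 + 64·x^5)·Dx^3  (order 3).
h: a_k = 0, 0, 3, 4, -2, -48/5, -64/5, 128/7, …
ICs: h(0) = 0, h′(0) = 0, h′′(0) = 6.

f: a_k = 0, 6, 0, -8, 0, 96/5, 0, -384/7, …
Change of var in L_f (x↦r) gives L₀.
h=∫h₀ ⇒ L = L₀·Dx.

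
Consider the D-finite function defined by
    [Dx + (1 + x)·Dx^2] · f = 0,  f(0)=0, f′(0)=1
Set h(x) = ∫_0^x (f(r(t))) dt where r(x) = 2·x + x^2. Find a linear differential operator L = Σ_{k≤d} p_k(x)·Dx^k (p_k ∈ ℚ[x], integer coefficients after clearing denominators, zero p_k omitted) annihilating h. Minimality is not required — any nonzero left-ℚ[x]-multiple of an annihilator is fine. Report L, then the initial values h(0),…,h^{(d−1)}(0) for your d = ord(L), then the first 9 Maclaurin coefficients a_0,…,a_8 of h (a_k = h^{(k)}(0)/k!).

L = Dx^2 + (1 + x)·Dx^3  (order 3).
h: a_k = 0, 0, 1, -1/3, 1/6, -1/10, 1/15, -1/21, 1/28, …
ICs: h(0) = 0, h′(0) = 0, h′′(0) = 2.

f: a_k = 0, 1, -1/2, 1/3, -1/4, 1/5, -1/6, 1/7, -1/8, …
L₀ from L_f via x↦r, Dx↦r'^{-1}Dx.
h=∫₀ˣh₀: take L = L₀·Dx.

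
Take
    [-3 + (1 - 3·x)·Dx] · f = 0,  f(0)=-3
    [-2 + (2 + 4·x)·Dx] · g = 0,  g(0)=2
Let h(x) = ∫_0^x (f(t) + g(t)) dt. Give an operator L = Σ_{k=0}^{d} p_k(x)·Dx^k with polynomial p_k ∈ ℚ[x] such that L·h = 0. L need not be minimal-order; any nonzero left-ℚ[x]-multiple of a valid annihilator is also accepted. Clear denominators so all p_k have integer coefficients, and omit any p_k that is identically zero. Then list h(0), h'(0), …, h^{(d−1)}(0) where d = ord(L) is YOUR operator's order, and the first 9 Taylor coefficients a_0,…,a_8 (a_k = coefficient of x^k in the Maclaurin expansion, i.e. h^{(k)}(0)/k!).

L = (-42 - 54·x)·Dx + (38 + 132·x + 162·x^2)·Dx^2 + (-4 - 14·x + 42·x^2 + 108·x^3)·Dx^3  (order 3).
h: a_k = 0, -1, -7/2, -28/3, -20, -977/20, -2909/24, -17517/56, -52455/64, …
ICs: h(0) = 0, h′(0) = -1, h′′(0) = -7.

f: a_k = -3, -9, -27, -81, -243, -729, -2187, -6561, -19683, …
g: a_k = 2, 2, -1, 1, -5/4, 7/4, -21/8, 33/8, -429/64, …
f+g: L₀ = lclm(L_f,L_g), ord ≤ 1+1.
Integrate: L := L₀·Dx.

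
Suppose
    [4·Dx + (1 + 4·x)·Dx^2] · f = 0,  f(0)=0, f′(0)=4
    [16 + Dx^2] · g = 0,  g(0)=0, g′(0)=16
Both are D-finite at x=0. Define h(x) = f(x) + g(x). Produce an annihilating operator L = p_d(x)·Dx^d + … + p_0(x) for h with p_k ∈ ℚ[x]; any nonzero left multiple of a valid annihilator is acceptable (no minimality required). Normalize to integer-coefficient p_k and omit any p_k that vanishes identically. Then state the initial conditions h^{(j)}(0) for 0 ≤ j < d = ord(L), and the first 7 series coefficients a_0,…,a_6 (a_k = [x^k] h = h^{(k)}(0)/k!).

L = (448 + 512·x + 1024·x^2)·Dx + (48 + 320·x + 768·x^2 + 1024·x^3)·Dx^2 + (28 + 32·x + 64·x^2)·Dx^3 + (3 + 20·x + 48·x^2 + 64·x^3)·Dx^4  (order 4).
h: a_k = 0, 20, -8, -64/3, -64, 3584/15, -2048/3, …
ICs: h(0) = 0, h′(0) = 20, h′′(0) = -16, h′′′(0) = -128.

f: a_k = 0, 4, -8, 64/3, -64, 1024/5, -2048/3, …
g: a_k = 0, 16, 0, -128/3, 0, 512/15, 0, …
Weyl lclm of L_f,L_g ⇒ L₀ (ord ≤ 4).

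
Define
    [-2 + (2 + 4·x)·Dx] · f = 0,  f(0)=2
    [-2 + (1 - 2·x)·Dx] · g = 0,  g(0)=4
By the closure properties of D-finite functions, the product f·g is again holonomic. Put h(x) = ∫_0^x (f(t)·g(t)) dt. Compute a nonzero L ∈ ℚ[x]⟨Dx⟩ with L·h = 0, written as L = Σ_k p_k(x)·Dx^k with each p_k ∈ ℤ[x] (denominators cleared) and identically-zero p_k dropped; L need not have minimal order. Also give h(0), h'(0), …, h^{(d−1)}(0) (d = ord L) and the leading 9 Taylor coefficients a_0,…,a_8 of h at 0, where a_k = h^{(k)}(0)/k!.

L = (3 + 2·x)·Dx + (-1 + 4·x^2)·Dx^2  (order 2).
h: a_k = 0, 8, 12, 44/3, 23, 179/5, 365/6, 1439/14, 2911/16, …
ICs: h(0) = 0, h′(0) = 8.

f: a_k = 2, 2, -1, 1, -5/4, 7/4, -21/8, 33/8, -429/64, …
g: a_k = 4, 8, 16, 32, 64, 128, 256, 512, 1024, …
Product ⇒ symmetric product L₀, ord ≤ 1.
h=∫h₀ ⇒ L = L₀·Dx.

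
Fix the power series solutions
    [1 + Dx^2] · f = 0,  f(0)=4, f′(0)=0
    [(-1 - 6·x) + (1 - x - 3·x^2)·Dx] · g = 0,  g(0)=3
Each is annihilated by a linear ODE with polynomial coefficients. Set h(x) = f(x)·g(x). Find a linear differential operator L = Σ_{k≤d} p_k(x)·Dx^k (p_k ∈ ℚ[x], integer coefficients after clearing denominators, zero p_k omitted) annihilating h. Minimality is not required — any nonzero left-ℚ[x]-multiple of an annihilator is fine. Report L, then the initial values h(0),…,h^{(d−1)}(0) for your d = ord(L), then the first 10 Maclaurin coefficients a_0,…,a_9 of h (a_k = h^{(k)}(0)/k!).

L = (5 + x + 3·x^2) + (2 + 12·x)·Dx + (-1 + x + 3·x^2)·Dx^2  (order 2).
h: a_k = 12, 12, 42, 78, 409/2, 877/2, 63119/60, 142049/60, 18558737/3360, 42422969/3360, …
ICs: h(0) = 12, h′(0) = 12.

f: a_k = 4, 0, -2, 0, 1/6, 0, -1/180, 0, 1/10080, 0, …
g: a_k = 3, 3, 12, 21, 57, 120, 291, 651, 1524, 3477, …
Sym-product of L_f,L_g gives L₀ (≤ ord 2).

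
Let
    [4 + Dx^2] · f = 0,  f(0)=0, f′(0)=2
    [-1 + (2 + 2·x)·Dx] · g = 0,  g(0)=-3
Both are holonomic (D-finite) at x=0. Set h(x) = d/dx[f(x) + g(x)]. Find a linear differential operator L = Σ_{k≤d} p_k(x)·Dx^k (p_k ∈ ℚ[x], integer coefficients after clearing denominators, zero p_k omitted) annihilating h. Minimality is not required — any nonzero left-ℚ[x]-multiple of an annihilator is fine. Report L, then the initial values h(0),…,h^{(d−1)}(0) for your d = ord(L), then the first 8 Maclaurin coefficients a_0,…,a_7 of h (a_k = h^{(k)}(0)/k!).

L = (-124 - 128·x - 64·x^2) + (-152 - 408·x - 384·x^2 - 128·x^3)·Dx + (-31 - 32·x - 16·x^2)·Dx^2 + (-38 - 102·x - 96·x^2 - 32·x^3)·Dx^3  (order 3).
h: a_k = 1/2, 3/4, -73/16, 15/32, 709/768, 189/512, -47569/92160, 1287/4096, …
ICs: h(0) = 1/2, h′(0) = 3/4, h′′(0) = -73/8.

f: a_k = 0, 2, 0, -4/3, 0, 4/15, 0, -8/315, …
g: a_k = -3, -3/2, 3/8, -3/16, 15/128, -21/256, 63/1024, -99/2048, …
L₀ := lclm(L_f,L_g); ord L₀ ≤ 2+1.
Differentiate: ansatz ord ≤ ord L₀ ⇒ L.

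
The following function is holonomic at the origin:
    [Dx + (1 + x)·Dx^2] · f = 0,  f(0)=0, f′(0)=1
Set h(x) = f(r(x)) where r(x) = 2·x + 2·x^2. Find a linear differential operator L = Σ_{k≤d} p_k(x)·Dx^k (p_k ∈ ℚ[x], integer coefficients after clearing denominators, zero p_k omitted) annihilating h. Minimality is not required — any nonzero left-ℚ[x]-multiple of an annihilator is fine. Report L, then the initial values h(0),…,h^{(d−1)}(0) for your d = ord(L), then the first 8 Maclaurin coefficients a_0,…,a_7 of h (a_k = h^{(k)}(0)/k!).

L = (4·x + 4·x^2)·Dx + (1 + 4·x + 6·x^2 + 4·x^3)·Dx^2  (order 2).
h: a_k = 0, 2, 0, -4/3, 2, -8/5, 0, 16/7, …
ICs: h(0) = 0, h′(0) = 2.

f: a_k = 0, 1, -1/2, 1/3, -1/4, 1/5, -1/6, 1/7, …
Change of var in L_f (x↦r) gives L₀.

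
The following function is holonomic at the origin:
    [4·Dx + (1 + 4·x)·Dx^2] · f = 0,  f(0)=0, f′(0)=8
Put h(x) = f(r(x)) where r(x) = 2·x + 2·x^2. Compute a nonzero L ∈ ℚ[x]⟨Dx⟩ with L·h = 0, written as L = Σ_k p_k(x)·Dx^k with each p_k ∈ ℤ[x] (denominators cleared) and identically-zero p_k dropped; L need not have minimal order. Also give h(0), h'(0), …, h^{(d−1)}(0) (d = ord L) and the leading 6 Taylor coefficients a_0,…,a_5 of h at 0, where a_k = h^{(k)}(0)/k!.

f: a_k = 0, 8, -16, 128/3, -128, 2048/5, …
Substitute x→r, Dx→(1/r')Dx; clear ⇒ L₀.
L = (6 + 16·x + 16·x^2)·Dx + (1 + 10·x + 24·x^2 + 16·x^3)·Dx^2  (order 2).
h: a_k = 0, 16, -48, 640/3, -1088, 29696/5, …
ICs: h(0) = 0, h′(0) = 16.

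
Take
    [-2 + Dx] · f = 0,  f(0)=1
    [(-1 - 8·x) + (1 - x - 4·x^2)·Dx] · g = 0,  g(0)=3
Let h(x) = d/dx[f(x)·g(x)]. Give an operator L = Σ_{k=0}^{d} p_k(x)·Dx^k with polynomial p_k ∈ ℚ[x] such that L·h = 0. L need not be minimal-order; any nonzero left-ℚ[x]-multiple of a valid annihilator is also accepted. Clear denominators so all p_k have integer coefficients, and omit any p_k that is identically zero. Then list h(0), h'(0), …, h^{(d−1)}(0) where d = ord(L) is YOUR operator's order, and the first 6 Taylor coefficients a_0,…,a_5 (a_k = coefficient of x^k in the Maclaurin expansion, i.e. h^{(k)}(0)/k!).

L = (18 + 44·x + 20·x^2 - 96·x^3 + 64·x^4) + (-3 - 3·x + 26·x^2 + 16·x^3 - 32·x^4)·Dx  (order 1).
h: a_k = 9, 54, 201, 708, 2229, 34622/5, …
ICs: h(0) = 9.

f: a_k = 1, 2, 2, 4/3, 2/3, 4/15, …
g: a_k = 3, 3, 15, 27, 87, 195, …
Product ⇒ symmetric product L₀, ord ≤ 1.
Derive L from L₀ (diff closure).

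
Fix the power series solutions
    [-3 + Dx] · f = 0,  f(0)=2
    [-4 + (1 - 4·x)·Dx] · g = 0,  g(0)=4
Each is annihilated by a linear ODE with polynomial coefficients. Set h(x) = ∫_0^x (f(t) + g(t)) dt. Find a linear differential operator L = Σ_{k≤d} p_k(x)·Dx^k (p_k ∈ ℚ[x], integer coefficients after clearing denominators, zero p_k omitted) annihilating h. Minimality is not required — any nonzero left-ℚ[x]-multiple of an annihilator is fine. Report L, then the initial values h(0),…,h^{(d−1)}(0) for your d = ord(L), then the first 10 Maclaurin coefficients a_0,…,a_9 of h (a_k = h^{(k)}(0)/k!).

L = (60 + 144·x)·Dx + (-23 - 72·x + 144·x^2)·Dx^2 + (1 + 8·x - 48·x^2)·Dx^3  (order 3).
h: a_k = 0, 6, 11, 73/3, 265/4, 4123/20, 82001/120, 655441/280, 18350323/2240, 587203289/20160, …
ICs: h(0) = 0, h′(0) = 6, h′′(0) = 22.

f: a_k = 2, 6, 9, 9, 27/4, 81/20, 81/40, 243/280, 729/2240, 243/2240, …
g: a_k = 4, 16, 64, 256, 1024, 4096, 16384, 65536, 262144, 1048576, …
f+g: L₀ = lclm(L_f,L_g), ord ≤ 1+1.
h=∫₀ˣh₀: take L = L₀·Dx.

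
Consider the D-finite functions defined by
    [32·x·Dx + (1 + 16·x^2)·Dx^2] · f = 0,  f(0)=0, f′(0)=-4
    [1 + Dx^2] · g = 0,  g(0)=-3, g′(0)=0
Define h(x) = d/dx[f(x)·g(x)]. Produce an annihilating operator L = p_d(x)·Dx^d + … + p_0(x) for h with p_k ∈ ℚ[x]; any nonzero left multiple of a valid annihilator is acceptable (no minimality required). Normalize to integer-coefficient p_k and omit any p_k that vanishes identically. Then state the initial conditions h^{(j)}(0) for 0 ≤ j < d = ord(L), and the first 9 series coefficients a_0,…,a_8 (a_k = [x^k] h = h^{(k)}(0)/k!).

f: a_k = 0, -4, 0, 64/3, 0, -1024/5, 0, 16384/7, 0, …
g: a_k = -3, 0, 3/2, 0, -1/8, 0, 1/240, 0, -1/13440, …
Product ⇒ symmetric product L₀, ord ≤ 4.
Derive L from L₀ (diff closure).
L = (209105 + 6893664·x^2 + 261353216·x^4 + 52248576·x^6 - 2162688·x^8 - 60817408·x^10 + 16777216·x^12) + (108608·x + 9933824·x^3 + 133857280·x^5 + 44564480·x^7 + 20971520·x^9 + 67108864·x^11)·Dx + (210210 + 6980800·x^2 + 263314944·x^4 + 66224128·x^6 + 4063232·x^8 - 54525952·x^10 + 33554432·x^12)·Dx^2 + (108608·x + 9933824·x^3 + 133857280·x^5 + 44564480·x^7 + 20971520·x^9 + 67108864·x^11)·Dx^3 + (1105 + 87136·x^2 + 1961728·x^4 + 13975552·x^6 + 6225920·x^8 + 6291456·x^10 + 16777216·x^12)·Dx^4  (order 4).
h: a_k = 12, 0, -210, 0, 6469/2, 0, -3079271/60, 0, 916452227/1120, …
ICs: h(0) = 12, h′(0) = 0, h′′(0) = -420, h′′′(0) = 0.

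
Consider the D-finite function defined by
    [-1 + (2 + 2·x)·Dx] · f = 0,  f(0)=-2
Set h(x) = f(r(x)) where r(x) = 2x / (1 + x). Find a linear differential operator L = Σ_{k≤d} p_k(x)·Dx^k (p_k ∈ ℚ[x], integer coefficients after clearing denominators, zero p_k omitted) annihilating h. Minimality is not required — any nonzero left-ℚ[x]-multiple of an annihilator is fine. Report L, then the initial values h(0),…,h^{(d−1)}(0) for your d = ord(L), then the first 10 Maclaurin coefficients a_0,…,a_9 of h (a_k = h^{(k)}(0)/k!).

L = -1 + (1 + 4·x + 3·x^2)·Dx  (order 1).
h: a_k = -2, -2, 3, -5, 37/4, -75/4, 327/8, -753/8, 14445/64, -35699/64, …
ICs: h(0) = -2.

f: a_k = -2, -1, 1/4, -1/8, 5/64, -7/128, 21/512, -33/1024, 429/16384, -715/32768, …
f∘r: x↦r, Dx↦Dx/r' in L_f ⇒ L₀.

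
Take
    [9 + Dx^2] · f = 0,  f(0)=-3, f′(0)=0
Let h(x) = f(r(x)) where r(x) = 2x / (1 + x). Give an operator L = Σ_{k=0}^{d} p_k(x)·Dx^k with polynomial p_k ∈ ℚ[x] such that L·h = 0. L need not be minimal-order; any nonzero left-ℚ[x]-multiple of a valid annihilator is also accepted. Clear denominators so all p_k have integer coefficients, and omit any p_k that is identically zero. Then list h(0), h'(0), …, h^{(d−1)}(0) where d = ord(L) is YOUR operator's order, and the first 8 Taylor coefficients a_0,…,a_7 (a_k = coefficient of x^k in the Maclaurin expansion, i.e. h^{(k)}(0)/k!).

L = 36 + (2 + 6·x + 6·x^2 + 2·x^3)·Dx + (1 + 4·x + 6·x^2 + 4·x^3 + x^4)·Dx^2  (order 2).
h: a_k = -3, 0, 54, -108, 0, 432, -5778/5, 8748/5, …
ICs: h(0) = -3, h′(0) = 0.

f: a_k = -3, 0, 27/2, 0, -81/8, 0, 243/80, 0, …
f∘r: x↦r, Dx↦Dx/r' in L_f ⇒ L₀.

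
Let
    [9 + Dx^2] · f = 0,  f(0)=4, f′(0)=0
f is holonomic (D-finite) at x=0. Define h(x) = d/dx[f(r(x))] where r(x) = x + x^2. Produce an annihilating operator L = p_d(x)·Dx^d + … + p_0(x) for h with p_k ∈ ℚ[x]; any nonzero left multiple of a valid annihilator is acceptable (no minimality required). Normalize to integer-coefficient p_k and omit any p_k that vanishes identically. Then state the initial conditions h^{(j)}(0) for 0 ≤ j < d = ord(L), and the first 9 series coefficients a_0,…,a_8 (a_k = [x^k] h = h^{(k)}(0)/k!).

L = (21 + 72·x + 216·x^2 + 288·x^3 + 144·x^4) + (-6 - 12·x)·Dx + (1 + 4·x + 4·x^2)·Dx^2  (order 2).
h: a_k = 0, -36, -108, -18, 270, 4617/10, 2079/10, -52191/140, -95499/140, …
ICs: h(0) = 0, h′(0) = -36.

f: a_k = 4, 0, -18, 0, 27/2, 0, -81/20, 0, 729/1120, …
Substitute x→r, Dx→(1/r')Dx; clear ⇒ L₀.
h₀' ⇒ L via d/dx closure of L₀.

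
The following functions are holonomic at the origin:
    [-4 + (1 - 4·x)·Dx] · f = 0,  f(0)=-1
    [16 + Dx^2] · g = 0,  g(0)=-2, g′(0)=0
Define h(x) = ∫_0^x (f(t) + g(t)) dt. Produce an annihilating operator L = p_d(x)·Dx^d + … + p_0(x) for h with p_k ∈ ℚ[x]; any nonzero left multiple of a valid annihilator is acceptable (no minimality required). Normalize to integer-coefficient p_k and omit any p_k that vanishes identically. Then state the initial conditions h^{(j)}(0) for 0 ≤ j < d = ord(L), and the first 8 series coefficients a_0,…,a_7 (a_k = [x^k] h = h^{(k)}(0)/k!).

L = (448 - 512·x + 1024·x^2)·Dx + (-48 + 320·x - 768·x^2 + 1024·x^3)·Dx^2 + (28 - 32·x + 64·x^2)·Dx^3 + (-3 + 20·x - 48·x^2 + 64·x^3)·Dx^4  (order 4).
h: a_k = 0, -3, -2, 0, -16, -832/15, -512/3, -183808/315, …
ICs: h(0) = 0, h′(0) = -3, h′′(0) = -4, h′′′(0) = 0.

f: a_k = -1, -4, -16, -64, -256, -1024, -4096, -16384, …
g: a_k = -2, 0, 16, 0, -64/3, 0, 512/45, 0, …
L₀ := lclm(L_f,L_g); ord L₀ ≤ 1+2.
Integrate: L := L₀·Dx.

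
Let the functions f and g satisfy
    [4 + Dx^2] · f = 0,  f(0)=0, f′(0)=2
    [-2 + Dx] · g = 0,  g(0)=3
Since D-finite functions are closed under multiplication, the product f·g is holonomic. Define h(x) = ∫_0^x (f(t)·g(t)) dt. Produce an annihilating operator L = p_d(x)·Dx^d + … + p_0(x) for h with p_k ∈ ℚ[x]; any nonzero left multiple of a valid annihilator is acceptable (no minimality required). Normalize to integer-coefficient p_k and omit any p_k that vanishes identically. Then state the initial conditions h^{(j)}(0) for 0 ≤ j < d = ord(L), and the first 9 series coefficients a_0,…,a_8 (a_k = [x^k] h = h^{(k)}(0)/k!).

L = 8·Dx - 4·Dx^2 + Dx^3  (order 3).
h: a_k = 0, 0, 3, 4, 2, 0, -8/15, -32/105, -8/105, …
ICs: h(0) = 0, h′(0) = 0, h′′(0) = 6.

f: a_k = 0, 2, 0, -4/3, 0, 4/15, 0, -8/315, 0, …
g: a_k = 3, 6, 6, 4, 2, 4/5, 4/15, 8/105, 2/105, …
Sym-product of L_f,L_g gives L₀ (≤ ord 2).
h=∫h₀ ⇒ L = L₀·Dx.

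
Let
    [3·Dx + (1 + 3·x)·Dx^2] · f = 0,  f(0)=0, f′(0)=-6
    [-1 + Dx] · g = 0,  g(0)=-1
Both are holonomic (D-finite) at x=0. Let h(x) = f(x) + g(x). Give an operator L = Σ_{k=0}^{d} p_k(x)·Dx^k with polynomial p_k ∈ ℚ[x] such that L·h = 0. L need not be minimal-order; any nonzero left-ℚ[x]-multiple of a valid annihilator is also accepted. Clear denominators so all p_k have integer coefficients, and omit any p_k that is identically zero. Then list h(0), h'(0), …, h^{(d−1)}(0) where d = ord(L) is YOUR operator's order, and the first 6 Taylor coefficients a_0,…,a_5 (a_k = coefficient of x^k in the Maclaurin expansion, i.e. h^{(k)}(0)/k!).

f: a_k = 0, -6, 9, -18, 81/2, -486/5, …
g: a_k = -1, -1, -1/2, -1/6, -1/24, -1/120, …
Weyl lclm of L_f,L_g ⇒ L₀ (ord ≤ 3).
L = (-21 - 9·x)·Dx + (17 - 6·x - 9·x^2)·Dx^2 + (4 + 15·x + 9·x^2)·Dx^3  (order 3).
h: a_k = -1, -7, 17/2, -109/6, 971/24, -2333/24, …
ICs: h(0) = -1, h′(0) = -7, h′′(0) = 17.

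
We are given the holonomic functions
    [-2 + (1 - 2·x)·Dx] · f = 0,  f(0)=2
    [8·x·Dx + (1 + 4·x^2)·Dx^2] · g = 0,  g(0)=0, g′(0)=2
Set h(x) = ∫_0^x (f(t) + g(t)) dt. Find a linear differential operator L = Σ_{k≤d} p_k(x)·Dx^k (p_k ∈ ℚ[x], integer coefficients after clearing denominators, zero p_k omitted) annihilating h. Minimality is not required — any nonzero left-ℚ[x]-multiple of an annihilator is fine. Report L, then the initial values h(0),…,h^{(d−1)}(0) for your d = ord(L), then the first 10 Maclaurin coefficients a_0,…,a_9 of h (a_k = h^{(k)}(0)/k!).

f: a_k = 2, 4, 8, 16, 32, 64, 128, 256, 512, 1024, …
g: a_k = 0, 2, 0, -8/3, 0, 32/5, 0, -128/7, 0, 512/9, …
Sum ⇒ L₀ = lclm(L_f,L_g) in ℚ(x)⟨Dx⟩.
Integrate: L := L₀·Dx.
L = (-8 + 64·x + 96·x^2)·Dx^2 + (8 - 8·x + 32·x^2 + 96·x^3)·Dx^3 + (-1 + 16·x^4)·Dx^4  (order 4).
h: a_k = 0, 2, 3, 8/3, 10/3, 32/5, 176/15, 128/7, 208/7, 512/9, …
ICs: h(0) = 0, h′(0) = 2, h′′(0) = 6, h′′′(0) = 16.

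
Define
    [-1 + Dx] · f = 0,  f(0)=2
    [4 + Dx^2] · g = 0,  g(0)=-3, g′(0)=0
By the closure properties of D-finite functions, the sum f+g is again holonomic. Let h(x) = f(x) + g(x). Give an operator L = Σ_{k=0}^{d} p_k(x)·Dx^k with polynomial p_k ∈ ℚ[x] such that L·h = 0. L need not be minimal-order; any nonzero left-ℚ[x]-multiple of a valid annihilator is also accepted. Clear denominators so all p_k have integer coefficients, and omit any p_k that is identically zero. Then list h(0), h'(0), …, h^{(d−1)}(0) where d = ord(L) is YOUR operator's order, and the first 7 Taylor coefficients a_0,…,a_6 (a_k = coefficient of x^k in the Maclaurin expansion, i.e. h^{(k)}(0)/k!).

f: a_k = 2, 2, 1, 1/3, 1/12, 1/60, 1/360, …
g: a_k = -3, 0, 6, 0, -2, 0, 4/15, …
Sum ⇒ L₀ = lclm(L_f,L_g) in ℚ(x)⟨Dx⟩.
L = -4 + 4·Dx - Dx^2 + Dx^3  (order 3).
h: a_k = -1, 2, 7, 1/3, -23/12, 1/60, 97/360, …
ICs: h(0) = -1, h′(0) = 2, h′′(0) = 14.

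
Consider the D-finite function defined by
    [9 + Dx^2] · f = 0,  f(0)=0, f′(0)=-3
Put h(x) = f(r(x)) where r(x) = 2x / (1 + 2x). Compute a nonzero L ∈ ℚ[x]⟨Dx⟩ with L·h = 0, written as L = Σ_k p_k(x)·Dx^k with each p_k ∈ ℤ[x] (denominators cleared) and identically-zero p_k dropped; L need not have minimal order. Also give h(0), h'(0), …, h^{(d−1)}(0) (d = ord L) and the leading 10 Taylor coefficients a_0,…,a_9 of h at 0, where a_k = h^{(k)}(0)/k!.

f: a_k = 0, -3, 0, 9/2, 0, -81/40, 0, 243/560, 0, -243/4480, …
f∘r: x↦r, Dx↦Dx/r' in L_f ⇒ L₀.
L = 36 + (4 + 24·x + 48·x^2 + 32·x^3)·Dx + (1 + 8·x + 24·x^2 + 32·x^3 + 16·x^4)·Dx^2  (order 2).
h: a_k = 0, -6, 12, 12, -168, 3516/5, -2040, 154824/35, -30288/5, -119244/35, …
ICs: h(0) = 0, h′(0) = -6.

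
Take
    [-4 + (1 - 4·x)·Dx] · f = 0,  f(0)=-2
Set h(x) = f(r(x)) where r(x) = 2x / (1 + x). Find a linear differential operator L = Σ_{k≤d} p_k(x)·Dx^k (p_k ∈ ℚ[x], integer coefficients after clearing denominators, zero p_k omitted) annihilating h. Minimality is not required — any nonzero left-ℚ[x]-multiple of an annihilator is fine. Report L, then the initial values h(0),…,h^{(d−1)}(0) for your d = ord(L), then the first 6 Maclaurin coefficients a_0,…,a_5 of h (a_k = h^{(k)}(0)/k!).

f: a_k = -2, -8, -32, -128, -512, -2048, …
Substitute x→r, Dx→(1/r')Dx; clear ⇒ L₀.
L = 8 + (-1 + 6·x + 7·x^2)·Dx  (order 1).
h: a_k = -2, -16, -112, -784, -5488, -38416, …
ICs: h(0) = -2.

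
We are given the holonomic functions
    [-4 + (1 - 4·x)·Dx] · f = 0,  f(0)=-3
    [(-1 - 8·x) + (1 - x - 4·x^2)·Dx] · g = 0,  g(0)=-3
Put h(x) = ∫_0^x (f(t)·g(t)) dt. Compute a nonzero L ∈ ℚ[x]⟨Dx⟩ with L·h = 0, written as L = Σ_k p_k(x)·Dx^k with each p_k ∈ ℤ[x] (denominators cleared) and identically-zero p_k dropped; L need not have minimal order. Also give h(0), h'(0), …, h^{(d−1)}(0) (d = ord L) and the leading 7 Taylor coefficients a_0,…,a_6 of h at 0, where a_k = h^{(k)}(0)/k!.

f: a_k = -3, -12, -48, -192, -768, -3072, -12288, …
g: a_k = -3, -3, -15, -27, -87, -195, -543, …
Product ⇒ symmetric product L₀, ord ≤ 1.
Integrate: L := L₀·Dx.
L = (-5 + 48·x^2)·Dx + (1 - 5·x + 16·x^3)·Dx^2  (order 2).
h: a_k = 0, 9, 45/2, 75, 981/4, 837, 5775/2, …
ICs: h(0) = 0, h′(0) = 9.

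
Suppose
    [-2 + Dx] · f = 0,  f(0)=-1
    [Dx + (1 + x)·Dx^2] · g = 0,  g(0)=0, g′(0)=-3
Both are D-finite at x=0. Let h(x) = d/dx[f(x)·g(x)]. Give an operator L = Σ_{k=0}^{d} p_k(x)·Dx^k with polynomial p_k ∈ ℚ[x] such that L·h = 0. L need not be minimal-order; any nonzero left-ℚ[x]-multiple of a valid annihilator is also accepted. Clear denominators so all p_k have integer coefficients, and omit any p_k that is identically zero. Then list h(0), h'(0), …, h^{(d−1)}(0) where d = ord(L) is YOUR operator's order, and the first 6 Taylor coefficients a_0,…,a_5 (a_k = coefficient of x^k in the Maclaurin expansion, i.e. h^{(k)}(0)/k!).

L = (4 + 8·x + 8·x^2) + (-4 - 10·x - 8·x^2)·Dx + (1 + 3·x + 2·x^2)·Dx^2  (order 2).
h: a_k = 3, 9, 12, 9, 11/2, 2, …
ICs: h(0) = 3, h′(0) = 9.

f: a_k = -1, -2, -2, -4/3, -2/3, -4/15, …
g: a_k = 0, -3, 3/2, -1, 3/4, -3/5, …
Product ⇒ symmetric product L₀, ord ≤ 2.
h=h₀': d/dx-closure on L₀ ⇒ L.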